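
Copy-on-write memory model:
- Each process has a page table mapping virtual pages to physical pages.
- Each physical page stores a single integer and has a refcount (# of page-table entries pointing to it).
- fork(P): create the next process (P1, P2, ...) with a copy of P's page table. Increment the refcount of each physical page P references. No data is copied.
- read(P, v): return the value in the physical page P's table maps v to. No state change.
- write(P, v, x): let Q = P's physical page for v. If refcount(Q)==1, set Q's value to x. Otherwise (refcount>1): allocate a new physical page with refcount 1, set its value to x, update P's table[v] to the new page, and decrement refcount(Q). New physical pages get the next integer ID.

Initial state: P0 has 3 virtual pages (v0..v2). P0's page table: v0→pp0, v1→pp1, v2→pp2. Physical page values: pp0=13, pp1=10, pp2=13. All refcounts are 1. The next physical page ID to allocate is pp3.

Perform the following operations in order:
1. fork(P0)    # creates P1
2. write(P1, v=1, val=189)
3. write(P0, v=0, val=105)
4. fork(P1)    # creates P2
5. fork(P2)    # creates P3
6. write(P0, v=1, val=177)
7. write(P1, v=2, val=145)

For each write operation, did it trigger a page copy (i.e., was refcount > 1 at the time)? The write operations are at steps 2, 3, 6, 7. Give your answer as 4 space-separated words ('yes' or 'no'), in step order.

Op 1: fork(P0) -> P1. 3 ppages; refcounts: pp0:2 pp1:2 pp2:2
Op 2: write(P1, v1, 189). refcount(pp1)=2>1 -> COPY to pp3. 4 ppages; refcounts: pp0:2 pp1:1 pp2:2 pp3:1
Op 3: write(P0, v0, 105). refcount(pp0)=2>1 -> COPY to pp4. 5 ppages; refcounts: pp0:1 pp1:1 pp2:2 pp3:1 pp4:1
Op 4: fork(P1) -> P2. 5 ppages; refcounts: pp0:2 pp1:1 pp2:3 pp3:2 pp4:1
Op 5: fork(P2) -> P3. 5 ppages; refcounts: pp0:3 pp1:1 pp2:4 pp3:3 pp4:1
Op 6: write(P0, v1, 177). refcount(pp1)=1 -> write in place. 5 ppages; refcounts: pp0:3 pp1:1 pp2:4 pp3:3 pp4:1
Op 7: write(P1, v2, 145). refcount(pp2)=4>1 -> COPY to pp5. 6 ppages; refcounts: pp0:3 pp1:1 pp2:3 pp3:3 pp4:1 pp5:1

yes yes no yes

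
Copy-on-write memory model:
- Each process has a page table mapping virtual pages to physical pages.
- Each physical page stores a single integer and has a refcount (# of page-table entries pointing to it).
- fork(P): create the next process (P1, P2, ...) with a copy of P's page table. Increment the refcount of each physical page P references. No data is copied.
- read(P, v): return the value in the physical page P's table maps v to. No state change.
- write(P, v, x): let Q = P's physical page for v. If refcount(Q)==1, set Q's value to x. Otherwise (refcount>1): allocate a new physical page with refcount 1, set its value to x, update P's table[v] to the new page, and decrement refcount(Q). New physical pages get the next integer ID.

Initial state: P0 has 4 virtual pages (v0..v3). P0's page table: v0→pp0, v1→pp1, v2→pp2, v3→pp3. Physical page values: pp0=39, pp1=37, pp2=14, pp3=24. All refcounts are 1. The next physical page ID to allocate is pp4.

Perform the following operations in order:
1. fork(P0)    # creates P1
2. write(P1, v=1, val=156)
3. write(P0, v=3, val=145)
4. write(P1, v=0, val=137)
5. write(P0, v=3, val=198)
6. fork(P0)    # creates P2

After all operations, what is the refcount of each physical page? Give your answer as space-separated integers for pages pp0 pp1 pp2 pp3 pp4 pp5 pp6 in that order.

Op 1: fork(P0) -> P1. 4 ppages; refcounts: pp0:2 pp1:2 pp2:2 pp3:2
Op 2: write(P1, v1, 156). refcount(pp1)=2>1 -> COPY to pp4. 5 ppages; refcounts: pp0:2 pp1:1 pp2:2 pp3:2 pp4:1
Op 3: write(P0, v3, 145). refcount(pp3)=2>1 -> COPY to pp5. 6 ppages; refcounts: pp0:2 pp1:1 pp2:2 pp3:1 pp4:1 pp5:1
Op 4: write(P1, v0, 137). refcount(pp0)=2>1 -> COPY to pp6. 7 ppages; refcounts: pp0:1 pp1:1 pp2:2 pp3:1 pp4:1 pp5:1 pp6:1
Op 5: write(P0, v3, 198). refcount(pp5)=1 -> write in place. 7 ppages; refcounts: pp0:1 pp1:1 pp2:2 pp3:1 pp4:1 pp5:1 pp6:1
Op 6: fork(P0) -> P2. 7 ppages; refcounts: pp0:2 pp1:2 pp2:3 pp3:1 pp4:1 pp5:2 pp6:1

Answer: 2 2 3 1 1 2 1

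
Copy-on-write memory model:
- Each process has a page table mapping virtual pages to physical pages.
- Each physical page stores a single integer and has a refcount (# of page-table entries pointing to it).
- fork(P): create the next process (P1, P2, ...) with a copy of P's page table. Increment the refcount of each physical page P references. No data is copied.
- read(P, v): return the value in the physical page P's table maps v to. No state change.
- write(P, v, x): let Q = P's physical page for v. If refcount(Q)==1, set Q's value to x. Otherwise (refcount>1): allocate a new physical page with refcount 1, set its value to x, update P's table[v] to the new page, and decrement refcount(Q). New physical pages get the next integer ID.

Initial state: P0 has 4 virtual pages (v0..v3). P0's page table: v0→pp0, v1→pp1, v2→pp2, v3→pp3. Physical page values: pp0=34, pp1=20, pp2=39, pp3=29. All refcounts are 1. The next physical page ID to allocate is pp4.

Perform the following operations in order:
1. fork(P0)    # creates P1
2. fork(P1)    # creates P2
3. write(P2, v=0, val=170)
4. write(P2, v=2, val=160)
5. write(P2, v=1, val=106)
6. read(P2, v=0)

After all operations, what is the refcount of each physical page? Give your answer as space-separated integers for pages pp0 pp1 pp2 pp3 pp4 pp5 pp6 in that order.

Op 1: fork(P0) -> P1. 4 ppages; refcounts: pp0:2 pp1:2 pp2:2 pp3:2
Op 2: fork(P1) -> P2. 4 ppages; refcounts: pp0:3 pp1:3 pp2:3 pp3:3
Op 3: write(P2, v0, 170). refcount(pp0)=3>1 -> COPY to pp4. 5 ppages; refcounts: pp0:2 pp1:3 pp2:3 pp3:3 pp4:1
Op 4: write(P2, v2, 160). refcount(pp2)=3>1 -> COPY to pp5. 6 ppages; refcounts: pp0:2 pp1:3 pp2:2 pp3:3 pp4:1 pp5:1
Op 5: write(P2, v1, 106). refcount(pp1)=3>1 -> COPY to pp6. 7 ppages; refcounts: pp0:2 pp1:2 pp2:2 pp3:3 pp4:1 pp5:1 pp6:1
Op 6: read(P2, v0) -> 170. No state change.

Answer: 2 2 2 3 1 1 1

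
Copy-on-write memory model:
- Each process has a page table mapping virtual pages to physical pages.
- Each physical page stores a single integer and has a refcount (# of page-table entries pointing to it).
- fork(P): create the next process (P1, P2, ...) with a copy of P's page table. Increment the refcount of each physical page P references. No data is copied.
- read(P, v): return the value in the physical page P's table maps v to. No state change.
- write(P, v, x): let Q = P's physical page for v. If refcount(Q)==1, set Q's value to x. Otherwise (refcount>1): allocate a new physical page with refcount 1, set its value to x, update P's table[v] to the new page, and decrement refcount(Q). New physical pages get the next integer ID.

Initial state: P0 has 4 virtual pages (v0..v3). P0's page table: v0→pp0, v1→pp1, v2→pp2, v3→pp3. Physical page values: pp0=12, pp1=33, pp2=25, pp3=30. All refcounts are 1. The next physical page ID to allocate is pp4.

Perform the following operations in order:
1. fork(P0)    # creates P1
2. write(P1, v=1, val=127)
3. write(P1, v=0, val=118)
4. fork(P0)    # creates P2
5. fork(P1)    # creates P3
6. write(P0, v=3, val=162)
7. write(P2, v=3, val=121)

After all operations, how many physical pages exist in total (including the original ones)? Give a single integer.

Answer: 8

Derivation:
Op 1: fork(P0) -> P1. 4 ppages; refcounts: pp0:2 pp1:2 pp2:2 pp3:2
Op 2: write(P1, v1, 127). refcount(pp1)=2>1 -> COPY to pp4. 5 ppages; refcounts: pp0:2 pp1:1 pp2:2 pp3:2 pp4:1
Op 3: write(P1, v0, 118). refcount(pp0)=2>1 -> COPY to pp5. 6 ppages; refcounts: pp0:1 pp1:1 pp2:2 pp3:2 pp4:1 pp5:1
Op 4: fork(P0) -> P2. 6 ppages; refcounts: pp0:2 pp1:2 pp2:3 pp3:3 pp4:1 pp5:1
Op 5: fork(P1) -> P3. 6 ppages; refcounts: pp0:2 pp1:2 pp2:4 pp3:4 pp4:2 pp5:2
Op 6: write(P0, v3, 162). refcount(pp3)=4>1 -> COPY to pp6. 7 ppages; refcounts: pp0:2 pp1:2 pp2:4 pp3:3 pp4:2 pp5:2 pp6:1
Op 7: write(P2, v3, 121). refcount(pp3)=3>1 -> COPY to pp7. 8 ppages; refcounts: pp0:2 pp1:2 pp2:4 pp3:2 pp4:2 pp5:2 pp6:1 pp7:1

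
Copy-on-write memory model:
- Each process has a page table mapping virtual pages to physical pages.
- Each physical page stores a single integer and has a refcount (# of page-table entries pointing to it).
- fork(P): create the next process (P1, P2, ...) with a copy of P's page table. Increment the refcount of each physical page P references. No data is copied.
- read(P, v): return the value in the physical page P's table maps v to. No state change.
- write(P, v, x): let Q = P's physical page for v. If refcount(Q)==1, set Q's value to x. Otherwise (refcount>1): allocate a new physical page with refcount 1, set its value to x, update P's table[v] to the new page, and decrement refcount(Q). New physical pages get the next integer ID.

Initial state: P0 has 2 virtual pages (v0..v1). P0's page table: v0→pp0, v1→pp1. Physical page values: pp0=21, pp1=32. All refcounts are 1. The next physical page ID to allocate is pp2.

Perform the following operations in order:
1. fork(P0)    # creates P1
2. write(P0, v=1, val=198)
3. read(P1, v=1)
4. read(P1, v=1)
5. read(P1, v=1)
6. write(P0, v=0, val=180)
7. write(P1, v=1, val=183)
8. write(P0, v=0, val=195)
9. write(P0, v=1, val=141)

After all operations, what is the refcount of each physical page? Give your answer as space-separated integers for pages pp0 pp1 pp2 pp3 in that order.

Op 1: fork(P0) -> P1. 2 ppages; refcounts: pp0:2 pp1:2
Op 2: write(P0, v1, 198). refcount(pp1)=2>1 -> COPY to pp2. 3 ppages; refcounts: pp0:2 pp1:1 pp2:1
Op 3: read(P1, v1) -> 32. No state change.
Op 4: read(P1, v1) -> 32. No state change.
Op 5: read(P1, v1) -> 32. No state change.
Op 6: write(P0, v0, 180). refcount(pp0)=2>1 -> COPY to pp3. 4 ppages; refcounts: pp0:1 pp1:1 pp2:1 pp3:1
Op 7: write(P1, v1, 183). refcount(pp1)=1 -> write in place. 4 ppages; refcounts: pp0:1 pp1:1 pp2:1 pp3:1
Op 8: write(P0, v0, 195). refcount(pp3)=1 -> write in place. 4 ppages; refcounts: pp0:1 pp1:1 pp2:1 pp3:1
Op 9: write(P0, v1, 141). refcount(pp2)=1 -> write in place. 4 ppages; refcounts: pp0:1 pp1:1 pp2:1 pp3:1

Answer: 1 1 1 1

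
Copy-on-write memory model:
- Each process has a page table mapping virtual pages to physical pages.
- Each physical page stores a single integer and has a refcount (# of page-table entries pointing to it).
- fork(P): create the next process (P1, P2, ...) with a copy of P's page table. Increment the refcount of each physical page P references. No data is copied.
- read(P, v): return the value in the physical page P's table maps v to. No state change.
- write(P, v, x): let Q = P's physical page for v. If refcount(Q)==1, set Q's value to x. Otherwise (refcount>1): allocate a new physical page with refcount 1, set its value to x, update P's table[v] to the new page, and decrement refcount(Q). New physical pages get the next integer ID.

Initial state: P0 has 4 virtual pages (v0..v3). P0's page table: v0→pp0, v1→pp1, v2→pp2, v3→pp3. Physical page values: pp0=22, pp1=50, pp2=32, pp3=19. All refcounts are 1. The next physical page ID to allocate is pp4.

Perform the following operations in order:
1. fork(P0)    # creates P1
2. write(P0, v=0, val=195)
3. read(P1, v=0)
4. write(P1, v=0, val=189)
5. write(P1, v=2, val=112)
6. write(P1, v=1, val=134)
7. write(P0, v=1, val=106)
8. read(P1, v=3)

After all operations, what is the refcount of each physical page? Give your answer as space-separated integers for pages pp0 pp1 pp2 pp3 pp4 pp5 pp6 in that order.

Answer: 1 1 1 2 1 1 1

Derivation:
Op 1: fork(P0) -> P1. 4 ppages; refcounts: pp0:2 pp1:2 pp2:2 pp3:2
Op 2: write(P0, v0, 195). refcount(pp0)=2>1 -> COPY to pp4. 5 ppages; refcounts: pp0:1 pp1:2 pp2:2 pp3:2 pp4:1
Op 3: read(P1, v0) -> 22. No state change.
Op 4: write(P1, v0, 189). refcount(pp0)=1 -> write in place. 5 ppages; refcounts: pp0:1 pp1:2 pp2:2 pp3:2 pp4:1
Op 5: write(P1, v2, 112). refcount(pp2)=2>1 -> COPY to pp5. 6 ppages; refcounts: pp0:1 pp1:2 pp2:1 pp3:2 pp4:1 pp5:1
Op 6: write(P1, v1, 134). refcount(pp1)=2>1 -> COPY to pp6. 7 ppages; refcounts: pp0:1 pp1:1 pp2:1 pp3:2 pp4:1 pp5:1 pp6:1
Op 7: write(P0, v1, 106). refcount(pp1)=1 -> write in place. 7 ppages; refcounts: pp0:1 pp1:1 pp2:1 pp3:2 pp4:1 pp5:1 pp6:1
Op 8: read(P1, v3) -> 19. No state change.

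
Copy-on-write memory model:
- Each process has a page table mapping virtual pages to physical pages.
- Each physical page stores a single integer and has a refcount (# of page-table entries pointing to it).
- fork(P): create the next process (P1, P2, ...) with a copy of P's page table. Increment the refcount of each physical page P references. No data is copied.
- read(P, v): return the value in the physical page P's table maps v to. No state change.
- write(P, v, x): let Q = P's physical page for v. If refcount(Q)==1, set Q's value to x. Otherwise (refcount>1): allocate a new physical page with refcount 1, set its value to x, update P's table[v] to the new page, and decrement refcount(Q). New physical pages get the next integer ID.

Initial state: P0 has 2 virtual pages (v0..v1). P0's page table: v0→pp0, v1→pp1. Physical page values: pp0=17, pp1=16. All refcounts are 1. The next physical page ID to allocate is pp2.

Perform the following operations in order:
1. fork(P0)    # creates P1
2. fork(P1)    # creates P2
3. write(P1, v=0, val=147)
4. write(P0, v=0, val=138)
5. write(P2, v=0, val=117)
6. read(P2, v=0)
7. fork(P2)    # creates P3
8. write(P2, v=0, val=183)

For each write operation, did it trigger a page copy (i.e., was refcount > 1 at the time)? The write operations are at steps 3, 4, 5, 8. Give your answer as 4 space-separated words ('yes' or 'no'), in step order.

Op 1: fork(P0) -> P1. 2 ppages; refcounts: pp0:2 pp1:2
Op 2: fork(P1) -> P2. 2 ppages; refcounts: pp0:3 pp1:3
Op 3: write(P1, v0, 147). refcount(pp0)=3>1 -> COPY to pp2. 3 ppages; refcounts: pp0:2 pp1:3 pp2:1
Op 4: write(P0, v0, 138). refcount(pp0)=2>1 -> COPY to pp3. 4 ppages; refcounts: pp0:1 pp1:3 pp2:1 pp3:1
Op 5: write(P2, v0, 117). refcount(pp0)=1 -> write in place. 4 ppages; refcounts: pp0:1 pp1:3 pp2:1 pp3:1
Op 6: read(P2, v0) -> 117. No state change.
Op 7: fork(P2) -> P3. 4 ppages; refcounts: pp0:2 pp1:4 pp2:1 pp3:1
Op 8: write(P2, v0, 183). refcount(pp0)=2>1 -> COPY to pp4. 5 ppages; refcounts: pp0:1 pp1:4 pp2:1 pp3:1 pp4:1

yes yes no yes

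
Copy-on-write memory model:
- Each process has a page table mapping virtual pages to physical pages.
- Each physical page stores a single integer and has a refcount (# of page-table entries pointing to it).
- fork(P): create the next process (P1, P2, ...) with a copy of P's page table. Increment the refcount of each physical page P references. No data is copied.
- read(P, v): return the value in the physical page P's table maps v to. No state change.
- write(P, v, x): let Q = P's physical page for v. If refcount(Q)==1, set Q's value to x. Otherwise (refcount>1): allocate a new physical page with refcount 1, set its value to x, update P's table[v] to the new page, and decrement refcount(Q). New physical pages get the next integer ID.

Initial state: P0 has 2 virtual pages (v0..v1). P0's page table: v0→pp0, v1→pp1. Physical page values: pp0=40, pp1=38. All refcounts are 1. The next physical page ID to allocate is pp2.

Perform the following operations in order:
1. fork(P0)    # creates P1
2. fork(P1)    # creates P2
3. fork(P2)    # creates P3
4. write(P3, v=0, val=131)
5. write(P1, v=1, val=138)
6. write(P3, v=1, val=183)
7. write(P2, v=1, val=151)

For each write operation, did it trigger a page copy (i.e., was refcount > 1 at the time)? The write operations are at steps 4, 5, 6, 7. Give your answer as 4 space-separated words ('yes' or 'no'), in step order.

Op 1: fork(P0) -> P1. 2 ppages; refcounts: pp0:2 pp1:2
Op 2: fork(P1) -> P2. 2 ppages; refcounts: pp0:3 pp1:3
Op 3: fork(P2) -> P3. 2 ppages; refcounts: pp0:4 pp1:4
Op 4: write(P3, v0, 131). refcount(pp0)=4>1 -> COPY to pp2. 3 ppages; refcounts: pp0:3 pp1:4 pp2:1
Op 5: write(P1, v1, 138). refcount(pp1)=4>1 -> COPY to pp3. 4 ppages; refcounts: pp0:3 pp1:3 pp2:1 pp3:1
Op 6: write(P3, v1, 183). refcount(pp1)=3>1 -> COPY to pp4. 5 ppages; refcounts: pp0:3 pp1:2 pp2:1 pp3:1 pp4:1
Op 7: write(P2, v1, 151). refcount(pp1)=2>1 -> COPY to pp5. 6 ppages; refcounts: pp0:3 pp1:1 pp2:1 pp3:1 pp4:1 pp5:1

yes yes yes yes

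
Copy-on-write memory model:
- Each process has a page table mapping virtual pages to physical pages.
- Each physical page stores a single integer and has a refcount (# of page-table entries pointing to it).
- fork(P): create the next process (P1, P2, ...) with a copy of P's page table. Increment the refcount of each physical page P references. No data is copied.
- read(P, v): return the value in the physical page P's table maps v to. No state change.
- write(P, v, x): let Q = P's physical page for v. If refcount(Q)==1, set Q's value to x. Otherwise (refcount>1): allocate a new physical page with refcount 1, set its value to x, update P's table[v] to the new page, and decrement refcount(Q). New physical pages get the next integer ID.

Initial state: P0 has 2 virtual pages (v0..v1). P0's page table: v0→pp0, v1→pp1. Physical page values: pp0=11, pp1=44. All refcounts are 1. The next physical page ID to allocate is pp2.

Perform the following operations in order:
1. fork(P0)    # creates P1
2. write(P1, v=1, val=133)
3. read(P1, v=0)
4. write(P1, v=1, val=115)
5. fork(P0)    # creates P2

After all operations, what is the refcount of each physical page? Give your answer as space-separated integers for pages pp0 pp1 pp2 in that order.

Op 1: fork(P0) -> P1. 2 ppages; refcounts: pp0:2 pp1:2
Op 2: write(P1, v1, 133). refcount(pp1)=2>1 -> COPY to pp2. 3 ppages; refcounts: pp0:2 pp1:1 pp2:1
Op 3: read(P1, v0) -> 11. No state change.
Op 4: write(P1, v1, 115). refcount(pp2)=1 -> write in place. 3 ppages; refcounts: pp0:2 pp1:1 pp2:1
Op 5: fork(P0) -> P2. 3 ppages; refcounts: pp0:3 pp1:2 pp2:1

Answer: 3 2 1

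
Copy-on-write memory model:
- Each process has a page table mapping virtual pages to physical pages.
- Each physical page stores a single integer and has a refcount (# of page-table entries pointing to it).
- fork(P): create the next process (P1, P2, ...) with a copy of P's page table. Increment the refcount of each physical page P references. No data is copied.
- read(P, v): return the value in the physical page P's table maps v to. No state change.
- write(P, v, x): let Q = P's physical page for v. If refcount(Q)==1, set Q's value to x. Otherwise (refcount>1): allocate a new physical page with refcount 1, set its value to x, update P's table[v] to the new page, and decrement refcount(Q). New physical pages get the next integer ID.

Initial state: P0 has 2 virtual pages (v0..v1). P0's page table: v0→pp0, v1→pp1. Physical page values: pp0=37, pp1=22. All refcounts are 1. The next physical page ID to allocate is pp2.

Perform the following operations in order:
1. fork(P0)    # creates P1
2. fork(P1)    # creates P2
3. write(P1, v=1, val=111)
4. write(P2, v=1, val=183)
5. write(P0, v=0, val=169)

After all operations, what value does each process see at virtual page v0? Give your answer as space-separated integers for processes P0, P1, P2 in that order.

Op 1: fork(P0) -> P1. 2 ppages; refcounts: pp0:2 pp1:2
Op 2: fork(P1) -> P2. 2 ppages; refcounts: pp0:3 pp1:3
Op 3: write(P1, v1, 111). refcount(pp1)=3>1 -> COPY to pp2. 3 ppages; refcounts: pp0:3 pp1:2 pp2:1
Op 4: write(P2, v1, 183). refcount(pp1)=2>1 -> COPY to pp3. 4 ppages; refcounts: pp0:3 pp1:1 pp2:1 pp3:1
Op 5: write(P0, v0, 169). refcount(pp0)=3>1 -> COPY to pp4. 5 ppages; refcounts: pp0:2 pp1:1 pp2:1 pp3:1 pp4:1
P0: v0 -> pp4 = 169
P1: v0 -> pp0 = 37
P2: v0 -> pp0 = 37

Answer: 169 37 37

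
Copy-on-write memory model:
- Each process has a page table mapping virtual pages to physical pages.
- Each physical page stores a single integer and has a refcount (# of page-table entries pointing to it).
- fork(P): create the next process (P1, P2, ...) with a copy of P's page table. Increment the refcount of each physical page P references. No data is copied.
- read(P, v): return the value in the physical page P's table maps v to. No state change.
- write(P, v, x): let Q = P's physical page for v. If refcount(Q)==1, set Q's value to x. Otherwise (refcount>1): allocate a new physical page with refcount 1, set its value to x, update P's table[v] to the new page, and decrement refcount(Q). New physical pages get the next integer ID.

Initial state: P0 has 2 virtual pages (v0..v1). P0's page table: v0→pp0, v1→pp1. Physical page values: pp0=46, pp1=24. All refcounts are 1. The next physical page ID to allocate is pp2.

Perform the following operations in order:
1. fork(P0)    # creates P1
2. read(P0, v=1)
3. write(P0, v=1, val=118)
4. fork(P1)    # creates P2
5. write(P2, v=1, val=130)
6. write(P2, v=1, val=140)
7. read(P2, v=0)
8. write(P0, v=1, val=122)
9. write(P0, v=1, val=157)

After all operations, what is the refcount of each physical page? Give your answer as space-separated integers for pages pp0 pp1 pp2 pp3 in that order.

Answer: 3 1 1 1

Derivation:
Op 1: fork(P0) -> P1. 2 ppages; refcounts: pp0:2 pp1:2
Op 2: read(P0, v1) -> 24. No state change.
Op 3: write(P0, v1, 118). refcount(pp1)=2>1 -> COPY to pp2. 3 ppages; refcounts: pp0:2 pp1:1 pp2:1
Op 4: fork(P1) -> P2. 3 ppages; refcounts: pp0:3 pp1:2 pp2:1
Op 5: write(P2, v1, 130). refcount(pp1)=2>1 -> COPY to pp3. 4 ppages; refcounts: pp0:3 pp1:1 pp2:1 pp3:1
Op 6: write(P2, v1, 140). refcount(pp3)=1 -> write in place. 4 ppages; refcounts: pp0:3 pp1:1 pp2:1 pp3:1
Op 7: read(P2, v0) -> 46. No state change.
Op 8: write(P0, v1, 122). refcount(pp2)=1 -> write in place. 4 ppages; refcounts: pp0:3 pp1:1 pp2:1 pp3:1
Op 9: write(P0, v1, 157). refcount(pp2)=1 -> write in place. 4 ppages; refcounts: pp0:3 pp1:1 pp2:1 pp3:1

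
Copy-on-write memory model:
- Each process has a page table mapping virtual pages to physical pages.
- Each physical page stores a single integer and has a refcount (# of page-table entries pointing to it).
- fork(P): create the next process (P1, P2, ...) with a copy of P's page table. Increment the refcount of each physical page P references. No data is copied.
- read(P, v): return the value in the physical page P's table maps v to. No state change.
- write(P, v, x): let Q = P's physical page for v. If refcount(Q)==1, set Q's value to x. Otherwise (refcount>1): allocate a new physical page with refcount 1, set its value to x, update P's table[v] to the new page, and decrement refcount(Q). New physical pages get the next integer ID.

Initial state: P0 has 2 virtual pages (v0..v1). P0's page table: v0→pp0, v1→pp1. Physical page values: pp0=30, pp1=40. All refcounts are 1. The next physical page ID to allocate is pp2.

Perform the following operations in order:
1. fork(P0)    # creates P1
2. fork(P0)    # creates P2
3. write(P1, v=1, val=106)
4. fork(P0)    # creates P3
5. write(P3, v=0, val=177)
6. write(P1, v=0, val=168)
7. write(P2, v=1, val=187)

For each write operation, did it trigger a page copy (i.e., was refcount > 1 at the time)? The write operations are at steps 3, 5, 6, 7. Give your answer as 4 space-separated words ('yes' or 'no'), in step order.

Op 1: fork(P0) -> P1. 2 ppages; refcounts: pp0:2 pp1:2
Op 2: fork(P0) -> P2. 2 ppages; refcounts: pp0:3 pp1:3
Op 3: write(P1, v1, 106). refcount(pp1)=3>1 -> COPY to pp2. 3 ppages; refcounts: pp0:3 pp1:2 pp2:1
Op 4: fork(P0) -> P3. 3 ppages; refcounts: pp0:4 pp1:3 pp2:1
Op 5: write(P3, v0, 177). refcount(pp0)=4>1 -> COPY to pp3. 4 ppages; refcounts: pp0:3 pp1:3 pp2:1 pp3:1
Op 6: write(P1, v0, 168). refcount(pp0)=3>1 -> COPY to pp4. 5 ppages; refcounts: pp0:2 pp1:3 pp2:1 pp3:1 pp4:1
Op 7: write(P2, v1, 187). refcount(pp1)=3>1 -> COPY to pp5. 6 ppages; refcounts: pp0:2 pp1:2 pp2:1 pp3:1 pp4:1 pp5:1

yes yes yes yes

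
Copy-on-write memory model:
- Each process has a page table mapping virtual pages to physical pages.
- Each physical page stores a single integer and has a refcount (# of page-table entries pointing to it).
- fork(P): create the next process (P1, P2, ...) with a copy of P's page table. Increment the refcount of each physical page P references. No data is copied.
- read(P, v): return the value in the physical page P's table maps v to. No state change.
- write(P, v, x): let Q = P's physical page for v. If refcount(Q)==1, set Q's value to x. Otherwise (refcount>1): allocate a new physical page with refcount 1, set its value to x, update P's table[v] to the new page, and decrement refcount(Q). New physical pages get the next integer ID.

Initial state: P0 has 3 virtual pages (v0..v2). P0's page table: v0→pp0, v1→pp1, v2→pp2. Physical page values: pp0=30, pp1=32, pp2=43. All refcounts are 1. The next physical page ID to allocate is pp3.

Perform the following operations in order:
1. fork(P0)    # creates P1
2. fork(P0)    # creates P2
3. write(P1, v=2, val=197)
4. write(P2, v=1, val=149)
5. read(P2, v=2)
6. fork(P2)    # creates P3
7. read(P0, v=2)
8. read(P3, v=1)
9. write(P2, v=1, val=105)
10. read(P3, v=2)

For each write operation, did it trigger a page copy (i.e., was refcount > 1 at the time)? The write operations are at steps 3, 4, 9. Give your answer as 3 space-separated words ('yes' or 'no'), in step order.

Op 1: fork(P0) -> P1. 3 ppages; refcounts: pp0:2 pp1:2 pp2:2
Op 2: fork(P0) -> P2. 3 ppages; refcounts: pp0:3 pp1:3 pp2:3
Op 3: write(P1, v2, 197). refcount(pp2)=3>1 -> COPY to pp3. 4 ppages; refcounts: pp0:3 pp1:3 pp2:2 pp3:1
Op 4: write(P2, v1, 149). refcount(pp1)=3>1 -> COPY to pp4. 5 ppages; refcounts: pp0:3 pp1:2 pp2:2 pp3:1 pp4:1
Op 5: read(P2, v2) -> 43. No state change.
Op 6: fork(P2) -> P3. 5 ppages; refcounts: pp0:4 pp1:2 pp2:3 pp3:1 pp4:2
Op 7: read(P0, v2) -> 43. No state change.
Op 8: read(P3, v1) -> 149. No state change.
Op 9: write(P2, v1, 105). refcount(pp4)=2>1 -> COPY to pp5. 6 ppages; refcounts: pp0:4 pp1:2 pp2:3 pp3:1 pp4:1 pp5:1
Op 10: read(P3, v2) -> 43. No state change.

yes yes yes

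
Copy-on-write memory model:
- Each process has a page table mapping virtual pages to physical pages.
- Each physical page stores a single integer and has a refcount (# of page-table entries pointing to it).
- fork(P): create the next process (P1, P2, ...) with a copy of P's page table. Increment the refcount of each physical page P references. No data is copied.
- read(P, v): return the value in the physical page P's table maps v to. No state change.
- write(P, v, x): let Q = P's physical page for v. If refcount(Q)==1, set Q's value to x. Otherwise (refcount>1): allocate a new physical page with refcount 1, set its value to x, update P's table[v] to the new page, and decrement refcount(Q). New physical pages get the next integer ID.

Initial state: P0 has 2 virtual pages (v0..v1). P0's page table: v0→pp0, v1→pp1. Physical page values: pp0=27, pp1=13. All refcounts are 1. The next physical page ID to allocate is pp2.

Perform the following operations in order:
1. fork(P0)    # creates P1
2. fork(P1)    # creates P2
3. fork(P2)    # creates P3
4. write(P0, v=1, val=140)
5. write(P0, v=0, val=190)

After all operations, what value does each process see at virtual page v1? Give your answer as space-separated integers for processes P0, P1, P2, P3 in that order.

Answer: 140 13 13 13

Derivation:
Op 1: fork(P0) -> P1. 2 ppages; refcounts: pp0:2 pp1:2
Op 2: fork(P1) -> P2. 2 ppages; refcounts: pp0:3 pp1:3
Op 3: fork(P2) -> P3. 2 ppages; refcounts: pp0:4 pp1:4
Op 4: write(P0, v1, 140). refcount(pp1)=4>1 -> COPY to pp2. 3 ppages; refcounts: pp0:4 pp1:3 pp2:1
Op 5: write(P0, v0, 190). refcount(pp0)=4>1 -> COPY to pp3. 4 ppages; refcounts: pp0:3 pp1:3 pp2:1 pp3:1
P0: v1 -> pp2 = 140
P1: v1 -> pp1 = 13
P2: v1 -> pp1 = 13
P3: v1 -> pp1 = 13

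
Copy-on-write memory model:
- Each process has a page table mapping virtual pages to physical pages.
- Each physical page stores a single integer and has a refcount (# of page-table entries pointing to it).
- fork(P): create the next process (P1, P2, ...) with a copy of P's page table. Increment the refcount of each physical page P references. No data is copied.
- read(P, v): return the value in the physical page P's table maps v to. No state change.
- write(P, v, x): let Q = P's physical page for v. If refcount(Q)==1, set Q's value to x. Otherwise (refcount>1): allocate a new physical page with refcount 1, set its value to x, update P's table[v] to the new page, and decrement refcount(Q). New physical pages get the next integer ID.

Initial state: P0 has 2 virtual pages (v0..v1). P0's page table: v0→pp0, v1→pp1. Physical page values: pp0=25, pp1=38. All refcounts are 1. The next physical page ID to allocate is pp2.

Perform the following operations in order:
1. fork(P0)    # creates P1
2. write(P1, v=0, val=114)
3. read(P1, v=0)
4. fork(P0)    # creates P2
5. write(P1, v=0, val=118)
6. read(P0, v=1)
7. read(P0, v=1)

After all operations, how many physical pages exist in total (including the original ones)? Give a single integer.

Op 1: fork(P0) -> P1. 2 ppages; refcounts: pp0:2 pp1:2
Op 2: write(P1, v0, 114). refcount(pp0)=2>1 -> COPY to pp2. 3 ppages; refcounts: pp0:1 pp1:2 pp2:1
Op 3: read(P1, v0) -> 114. No state change.
Op 4: fork(P0) -> P2. 3 ppages; refcounts: pp0:2 pp1:3 pp2:1
Op 5: write(P1, v0, 118). refcount(pp2)=1 -> write in place. 3 ppages; refcounts: pp0:2 pp1:3 pp2:1
Op 6: read(P0, v1) -> 38. No state change.
Op 7: read(P0, v1) -> 38. No state change.

Answer: 3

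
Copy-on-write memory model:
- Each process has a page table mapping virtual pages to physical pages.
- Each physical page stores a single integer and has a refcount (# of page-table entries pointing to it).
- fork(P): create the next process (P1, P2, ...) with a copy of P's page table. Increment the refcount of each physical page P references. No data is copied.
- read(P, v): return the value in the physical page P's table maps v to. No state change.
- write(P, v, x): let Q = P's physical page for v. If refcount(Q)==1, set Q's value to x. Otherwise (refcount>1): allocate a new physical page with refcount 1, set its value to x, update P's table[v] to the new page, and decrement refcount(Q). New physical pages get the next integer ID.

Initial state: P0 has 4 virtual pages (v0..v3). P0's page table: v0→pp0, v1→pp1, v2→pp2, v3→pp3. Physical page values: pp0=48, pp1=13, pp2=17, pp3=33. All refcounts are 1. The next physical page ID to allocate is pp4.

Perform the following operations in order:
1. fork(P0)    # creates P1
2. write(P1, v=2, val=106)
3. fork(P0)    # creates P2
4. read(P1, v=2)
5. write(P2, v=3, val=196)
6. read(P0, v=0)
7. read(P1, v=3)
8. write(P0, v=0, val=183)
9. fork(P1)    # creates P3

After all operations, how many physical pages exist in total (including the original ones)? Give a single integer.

Op 1: fork(P0) -> P1. 4 ppages; refcounts: pp0:2 pp1:2 pp2:2 pp3:2
Op 2: write(P1, v2, 106). refcount(pp2)=2>1 -> COPY to pp4. 5 ppages; refcounts: pp0:2 pp1:2 pp2:1 pp3:2 pp4:1
Op 3: fork(P0) -> P2. 5 ppages; refcounts: pp0:3 pp1:3 pp2:2 pp3:3 pp4:1
Op 4: read(P1, v2) -> 106. No state change.
Op 5: write(P2, v3, 196). refcount(pp3)=3>1 -> COPY to pp5. 6 ppages; refcounts: pp0:3 pp1:3 pp2:2 pp3:2 pp4:1 pp5:1
Op 6: read(P0, v0) -> 48. No state change.
Op 7: read(P1, v3) -> 33. No state change.
Op 8: write(P0, v0, 183). refcount(pp0)=3>1 -> COPY to pp6. 7 ppages; refcounts: pp0:2 pp1:3 pp2:2 pp3:2 pp4:1 pp5:1 pp6:1
Op 9: fork(P1) -> P3. 7 ppages; refcounts: pp0:3 pp1:4 pp2:2 pp3:3 pp4:2 pp5:1 pp6:1

Answer: 7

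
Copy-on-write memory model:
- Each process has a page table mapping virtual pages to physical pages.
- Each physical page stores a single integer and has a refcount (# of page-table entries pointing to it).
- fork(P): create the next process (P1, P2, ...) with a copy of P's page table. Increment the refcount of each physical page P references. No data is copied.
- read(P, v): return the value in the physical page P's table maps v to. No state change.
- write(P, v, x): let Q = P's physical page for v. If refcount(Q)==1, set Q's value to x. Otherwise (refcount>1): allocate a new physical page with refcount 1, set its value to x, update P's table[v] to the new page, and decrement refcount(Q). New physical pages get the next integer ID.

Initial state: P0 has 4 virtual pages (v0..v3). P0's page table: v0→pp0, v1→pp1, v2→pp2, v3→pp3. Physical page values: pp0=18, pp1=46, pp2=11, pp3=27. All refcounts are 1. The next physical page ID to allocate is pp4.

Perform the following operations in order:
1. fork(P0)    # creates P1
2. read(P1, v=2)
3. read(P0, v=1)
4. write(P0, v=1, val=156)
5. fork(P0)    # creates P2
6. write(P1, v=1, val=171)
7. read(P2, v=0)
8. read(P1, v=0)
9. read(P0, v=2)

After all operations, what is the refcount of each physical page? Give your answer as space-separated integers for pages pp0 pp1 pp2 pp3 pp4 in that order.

Answer: 3 1 3 3 2

Derivation:
Op 1: fork(P0) -> P1. 4 ppages; refcounts: pp0:2 pp1:2 pp2:2 pp3:2
Op 2: read(P1, v2) -> 11. No state change.
Op 3: read(P0, v1) -> 46. No state change.
Op 4: write(P0, v1, 156). refcount(pp1)=2>1 -> COPY to pp4. 5 ppages; refcounts: pp0:2 pp1:1 pp2:2 pp3:2 pp4:1
Op 5: fork(P0) -> P2. 5 ppages; refcounts: pp0:3 pp1:1 pp2:3 pp3:3 pp4:2
Op 6: write(P1, v1, 171). refcount(pp1)=1 -> write in place. 5 ppages; refcounts: pp0:3 pp1:1 pp2:3 pp3:3 pp4:2
Op 7: read(P2, v0) -> 18. No state change.
Op 8: read(P1, v0) -> 18. No state change.
Op 9: read(P0, v2) -> 11. No state change.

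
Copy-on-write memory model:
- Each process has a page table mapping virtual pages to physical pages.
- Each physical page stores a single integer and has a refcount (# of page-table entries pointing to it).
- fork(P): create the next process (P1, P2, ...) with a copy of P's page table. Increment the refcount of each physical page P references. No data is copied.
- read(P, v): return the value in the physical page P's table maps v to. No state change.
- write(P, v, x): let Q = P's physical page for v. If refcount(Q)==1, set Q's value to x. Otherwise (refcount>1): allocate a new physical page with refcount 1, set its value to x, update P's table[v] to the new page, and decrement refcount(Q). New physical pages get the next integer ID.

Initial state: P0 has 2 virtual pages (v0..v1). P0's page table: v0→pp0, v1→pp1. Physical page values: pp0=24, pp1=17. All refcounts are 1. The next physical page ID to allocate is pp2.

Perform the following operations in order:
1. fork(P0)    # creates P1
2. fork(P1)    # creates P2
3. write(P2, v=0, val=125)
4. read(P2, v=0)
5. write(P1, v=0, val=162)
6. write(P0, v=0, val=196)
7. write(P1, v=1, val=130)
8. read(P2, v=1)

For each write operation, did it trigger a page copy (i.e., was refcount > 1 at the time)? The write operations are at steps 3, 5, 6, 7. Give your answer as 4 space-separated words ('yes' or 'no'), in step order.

Op 1: fork(P0) -> P1. 2 ppages; refcounts: pp0:2 pp1:2
Op 2: fork(P1) -> P2. 2 ppages; refcounts: pp0:3 pp1:3
Op 3: write(P2, v0, 125). refcount(pp0)=3>1 -> COPY to pp2. 3 ppages; refcounts: pp0:2 pp1:3 pp2:1
Op 4: read(P2, v0) -> 125. No state change.
Op 5: write(P1, v0, 162). refcount(pp0)=2>1 -> COPY to pp3. 4 ppages; refcounts: pp0:1 pp1:3 pp2:1 pp3:1
Op 6: write(P0, v0, 196). refcount(pp0)=1 -> write in place. 4 ppages; refcounts: pp0:1 pp1:3 pp2:1 pp3:1
Op 7: write(P1, v1, 130). refcount(pp1)=3>1 -> COPY to pp4. 5 ppages; refcounts: pp0:1 pp1:2 pp2:1 pp3:1 pp4:1
Op 8: read(P2, v1) -> 17. No state change.

yes yes no yes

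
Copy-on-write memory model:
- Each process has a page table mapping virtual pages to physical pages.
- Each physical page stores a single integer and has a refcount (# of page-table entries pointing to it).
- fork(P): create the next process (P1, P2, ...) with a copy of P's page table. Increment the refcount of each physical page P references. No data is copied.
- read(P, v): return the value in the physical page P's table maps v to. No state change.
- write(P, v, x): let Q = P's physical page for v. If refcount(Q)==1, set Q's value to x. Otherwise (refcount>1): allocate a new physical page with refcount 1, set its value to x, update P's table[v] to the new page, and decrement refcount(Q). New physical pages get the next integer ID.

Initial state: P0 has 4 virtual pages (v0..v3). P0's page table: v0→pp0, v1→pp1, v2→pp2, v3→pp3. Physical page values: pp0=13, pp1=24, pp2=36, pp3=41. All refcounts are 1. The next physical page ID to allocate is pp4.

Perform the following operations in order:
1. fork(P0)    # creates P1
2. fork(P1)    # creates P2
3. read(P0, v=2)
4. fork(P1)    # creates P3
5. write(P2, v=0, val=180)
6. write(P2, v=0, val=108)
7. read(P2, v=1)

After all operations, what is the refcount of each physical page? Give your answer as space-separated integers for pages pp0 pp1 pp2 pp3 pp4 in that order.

Op 1: fork(P0) -> P1. 4 ppages; refcounts: pp0:2 pp1:2 pp2:2 pp3:2
Op 2: fork(P1) -> P2. 4 ppages; refcounts: pp0:3 pp1:3 pp2:3 pp3:3
Op 3: read(P0, v2) -> 36. No state change.
Op 4: fork(P1) -> P3. 4 ppages; refcounts: pp0:4 pp1:4 pp2:4 pp3:4
Op 5: write(P2, v0, 180). refcount(pp0)=4>1 -> COPY to pp4. 5 ppages; refcounts: pp0:3 pp1:4 pp2:4 pp3:4 pp4:1
Op 6: write(P2, v0, 108). refcount(pp4)=1 -> write in place. 5 ppages; refcounts: pp0:3 pp1:4 pp2:4 pp3:4 pp4:1
Op 7: read(P2, v1) -> 24. No state change.

Answer: 3 4 4 4 1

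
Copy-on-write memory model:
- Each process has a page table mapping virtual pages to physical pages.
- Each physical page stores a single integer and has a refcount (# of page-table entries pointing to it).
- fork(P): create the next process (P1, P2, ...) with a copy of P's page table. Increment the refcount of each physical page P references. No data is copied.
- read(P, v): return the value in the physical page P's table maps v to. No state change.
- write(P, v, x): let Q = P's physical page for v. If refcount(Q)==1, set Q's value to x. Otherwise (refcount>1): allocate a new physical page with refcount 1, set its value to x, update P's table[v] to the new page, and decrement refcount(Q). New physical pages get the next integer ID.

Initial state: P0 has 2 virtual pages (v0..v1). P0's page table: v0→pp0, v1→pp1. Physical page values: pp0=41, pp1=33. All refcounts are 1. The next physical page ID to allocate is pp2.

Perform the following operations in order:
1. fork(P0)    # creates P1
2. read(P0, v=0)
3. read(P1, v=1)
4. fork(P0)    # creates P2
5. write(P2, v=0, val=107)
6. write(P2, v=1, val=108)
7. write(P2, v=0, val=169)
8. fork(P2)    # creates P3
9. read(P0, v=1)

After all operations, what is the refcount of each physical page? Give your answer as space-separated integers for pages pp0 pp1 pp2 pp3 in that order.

Answer: 2 2 2 2

Derivation:
Op 1: fork(P0) -> P1. 2 ppages; refcounts: pp0:2 pp1:2
Op 2: read(P0, v0) -> 41. No state change.
Op 3: read(P1, v1) -> 33. No state change.
Op 4: fork(P0) -> P2. 2 ppages; refcounts: pp0:3 pp1:3
Op 5: write(P2, v0, 107). refcount(pp0)=3>1 -> COPY to pp2. 3 ppages; refcounts: pp0:2 pp1:3 pp2:1
Op 6: write(P2, v1, 108). refcount(pp1)=3>1 -> COPY to pp3. 4 ppages; refcounts: pp0:2 pp1:2 pp2:1 pp3:1
Op 7: write(P2, v0, 169). refcount(pp2)=1 -> write in place. 4 ppages; refcounts: pp0:2 pp1:2 pp2:1 pp3:1
Op 8: fork(P2) -> P3. 4 ppages; refcounts: pp0:2 pp1:2 pp2:2 pp3:2
Op 9: read(P0, v1) -> 33. No state change.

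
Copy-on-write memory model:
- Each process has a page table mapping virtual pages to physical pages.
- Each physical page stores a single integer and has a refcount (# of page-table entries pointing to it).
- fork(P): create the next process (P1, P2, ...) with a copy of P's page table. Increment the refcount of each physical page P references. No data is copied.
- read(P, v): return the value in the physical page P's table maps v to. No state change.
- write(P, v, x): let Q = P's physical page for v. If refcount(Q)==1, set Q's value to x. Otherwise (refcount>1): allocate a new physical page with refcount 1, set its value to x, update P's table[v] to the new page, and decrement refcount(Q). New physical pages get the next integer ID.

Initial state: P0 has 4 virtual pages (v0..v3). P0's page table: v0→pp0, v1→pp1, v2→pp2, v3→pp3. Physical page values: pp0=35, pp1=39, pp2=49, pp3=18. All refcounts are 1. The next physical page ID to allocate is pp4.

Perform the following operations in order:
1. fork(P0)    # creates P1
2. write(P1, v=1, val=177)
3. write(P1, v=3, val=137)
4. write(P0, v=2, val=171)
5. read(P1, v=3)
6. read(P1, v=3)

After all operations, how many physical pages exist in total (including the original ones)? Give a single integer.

Answer: 7

Derivation:
Op 1: fork(P0) -> P1. 4 ppages; refcounts: pp0:2 pp1:2 pp2:2 pp3:2
Op 2: write(P1, v1, 177). refcount(pp1)=2>1 -> COPY to pp4. 5 ppages; refcounts: pp0:2 pp1:1 pp2:2 pp3:2 pp4:1
Op 3: write(P1, v3, 137). refcount(pp3)=2>1 -> COPY to pp5. 6 ppages; refcounts: pp0:2 pp1:1 pp2:2 pp3:1 pp4:1 pp5:1
Op 4: write(P0, v2, 171). refcount(pp2)=2>1 -> COPY to pp6. 7 ppages; refcounts: pp0:2 pp1:1 pp2:1 pp3:1 pp4:1 pp5:1 pp6:1
Op 5: read(P1, v3) -> 137. No state change.
Op 6: read(P1, v3) -> 137. No state change.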